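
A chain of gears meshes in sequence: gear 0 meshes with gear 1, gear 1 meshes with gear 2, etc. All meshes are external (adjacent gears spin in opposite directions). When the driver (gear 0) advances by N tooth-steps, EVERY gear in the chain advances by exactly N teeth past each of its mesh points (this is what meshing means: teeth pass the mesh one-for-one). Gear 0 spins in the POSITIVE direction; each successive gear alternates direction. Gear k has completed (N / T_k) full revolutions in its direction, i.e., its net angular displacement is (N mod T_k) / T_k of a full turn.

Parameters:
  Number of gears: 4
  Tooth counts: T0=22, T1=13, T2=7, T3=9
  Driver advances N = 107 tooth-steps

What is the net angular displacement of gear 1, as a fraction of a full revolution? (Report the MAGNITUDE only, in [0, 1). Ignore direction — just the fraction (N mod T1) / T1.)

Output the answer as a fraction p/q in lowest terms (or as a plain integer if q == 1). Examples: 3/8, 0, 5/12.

Chain of 4 gears, tooth counts: [22, 13, 7, 9]
  gear 0: T0=22, direction=positive, advance = 107 mod 22 = 19 teeth = 19/22 turn
  gear 1: T1=13, direction=negative, advance = 107 mod 13 = 3 teeth = 3/13 turn
  gear 2: T2=7, direction=positive, advance = 107 mod 7 = 2 teeth = 2/7 turn
  gear 3: T3=9, direction=negative, advance = 107 mod 9 = 8 teeth = 8/9 turn
Gear 1: 107 mod 13 = 3
Fraction = 3 / 13 = 3/13 (gcd(3,13)=1) = 3/13

Answer: 3/13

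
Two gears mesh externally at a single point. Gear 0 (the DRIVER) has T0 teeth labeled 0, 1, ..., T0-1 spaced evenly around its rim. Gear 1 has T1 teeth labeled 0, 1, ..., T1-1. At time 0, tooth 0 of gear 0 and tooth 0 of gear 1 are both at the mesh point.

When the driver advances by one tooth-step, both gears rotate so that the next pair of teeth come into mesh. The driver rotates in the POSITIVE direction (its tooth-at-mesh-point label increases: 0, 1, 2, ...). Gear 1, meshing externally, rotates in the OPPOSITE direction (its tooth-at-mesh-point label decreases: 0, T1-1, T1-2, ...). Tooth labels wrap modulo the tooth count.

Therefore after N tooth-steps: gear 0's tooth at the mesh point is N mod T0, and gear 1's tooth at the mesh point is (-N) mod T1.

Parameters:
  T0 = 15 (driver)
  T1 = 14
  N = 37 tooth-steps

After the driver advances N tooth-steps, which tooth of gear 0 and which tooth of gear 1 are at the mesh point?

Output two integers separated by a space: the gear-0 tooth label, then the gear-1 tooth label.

Answer: 7 5

Derivation:
Gear 0 (driver, T0=15): tooth at mesh = N mod T0
  37 = 2 * 15 + 7, so 37 mod 15 = 7
  gear 0 tooth = 7
Gear 1 (driven, T1=14): tooth at mesh = (-N) mod T1
  37 = 2 * 14 + 9, so 37 mod 14 = 9
  (-37) mod 14 = (-9) mod 14 = 14 - 9 = 5
Mesh after 37 steps: gear-0 tooth 7 meets gear-1 tooth 5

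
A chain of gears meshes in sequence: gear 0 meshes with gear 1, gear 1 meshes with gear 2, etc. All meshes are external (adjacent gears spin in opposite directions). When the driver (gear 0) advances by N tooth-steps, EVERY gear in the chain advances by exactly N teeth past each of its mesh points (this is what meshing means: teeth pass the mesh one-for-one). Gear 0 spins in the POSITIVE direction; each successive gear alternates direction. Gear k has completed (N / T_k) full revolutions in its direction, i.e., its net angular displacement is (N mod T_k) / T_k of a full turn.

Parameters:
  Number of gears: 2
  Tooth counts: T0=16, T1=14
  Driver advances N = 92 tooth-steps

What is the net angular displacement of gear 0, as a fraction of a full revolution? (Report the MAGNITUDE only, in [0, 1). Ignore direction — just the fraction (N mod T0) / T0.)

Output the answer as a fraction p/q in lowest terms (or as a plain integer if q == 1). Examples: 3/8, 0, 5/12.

Chain of 2 gears, tooth counts: [16, 14]
  gear 0: T0=16, direction=positive, advance = 92 mod 16 = 12 teeth = 12/16 turn
  gear 1: T1=14, direction=negative, advance = 92 mod 14 = 8 teeth = 8/14 turn
Gear 0: 92 mod 16 = 12
Fraction = 12 / 16 = 3/4 (gcd(12,16)=4) = 3/4

Answer: 3/4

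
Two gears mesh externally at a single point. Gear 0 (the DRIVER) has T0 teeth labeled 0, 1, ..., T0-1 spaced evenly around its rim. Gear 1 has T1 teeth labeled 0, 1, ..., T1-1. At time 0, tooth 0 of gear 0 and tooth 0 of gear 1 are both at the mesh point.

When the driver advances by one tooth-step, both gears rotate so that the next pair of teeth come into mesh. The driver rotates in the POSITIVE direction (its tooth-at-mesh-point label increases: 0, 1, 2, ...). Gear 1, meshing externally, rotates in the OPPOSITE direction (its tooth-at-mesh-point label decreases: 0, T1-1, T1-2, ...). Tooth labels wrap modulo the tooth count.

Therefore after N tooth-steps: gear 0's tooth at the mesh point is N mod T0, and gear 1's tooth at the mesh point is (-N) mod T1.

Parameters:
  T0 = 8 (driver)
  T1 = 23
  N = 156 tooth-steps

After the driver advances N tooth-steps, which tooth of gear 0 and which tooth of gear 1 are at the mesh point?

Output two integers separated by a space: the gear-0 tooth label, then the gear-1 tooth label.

Answer: 4 5

Derivation:
Gear 0 (driver, T0=8): tooth at mesh = N mod T0
  156 = 19 * 8 + 4, so 156 mod 8 = 4
  gear 0 tooth = 4
Gear 1 (driven, T1=23): tooth at mesh = (-N) mod T1
  156 = 6 * 23 + 18, so 156 mod 23 = 18
  (-156) mod 23 = (-18) mod 23 = 23 - 18 = 5
Mesh after 156 steps: gear-0 tooth 4 meets gear-1 tooth 5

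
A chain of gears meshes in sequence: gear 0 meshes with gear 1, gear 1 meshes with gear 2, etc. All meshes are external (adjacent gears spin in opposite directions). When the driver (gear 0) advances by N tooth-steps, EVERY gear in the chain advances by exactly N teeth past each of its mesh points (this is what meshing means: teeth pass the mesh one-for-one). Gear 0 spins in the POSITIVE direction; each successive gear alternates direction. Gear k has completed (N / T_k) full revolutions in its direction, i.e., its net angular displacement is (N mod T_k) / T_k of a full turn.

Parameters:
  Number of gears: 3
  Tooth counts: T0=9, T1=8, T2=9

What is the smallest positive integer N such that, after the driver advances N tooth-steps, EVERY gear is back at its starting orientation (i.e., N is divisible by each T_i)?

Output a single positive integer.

Answer: 72

Derivation:
Gear k returns to start when N is a multiple of T_k.
All gears at start simultaneously when N is a common multiple of [9, 8, 9]; the smallest such N is lcm(9, 8, 9).
Start: lcm = T0 = 9
Fold in T1=8: gcd(9, 8) = 1; lcm(9, 8) = 9 * 8 / 1 = 72 / 1 = 72
Fold in T2=9: gcd(72, 9) = 9; lcm(72, 9) = 72 * 9 / 9 = 648 / 9 = 72
Full cycle length = 72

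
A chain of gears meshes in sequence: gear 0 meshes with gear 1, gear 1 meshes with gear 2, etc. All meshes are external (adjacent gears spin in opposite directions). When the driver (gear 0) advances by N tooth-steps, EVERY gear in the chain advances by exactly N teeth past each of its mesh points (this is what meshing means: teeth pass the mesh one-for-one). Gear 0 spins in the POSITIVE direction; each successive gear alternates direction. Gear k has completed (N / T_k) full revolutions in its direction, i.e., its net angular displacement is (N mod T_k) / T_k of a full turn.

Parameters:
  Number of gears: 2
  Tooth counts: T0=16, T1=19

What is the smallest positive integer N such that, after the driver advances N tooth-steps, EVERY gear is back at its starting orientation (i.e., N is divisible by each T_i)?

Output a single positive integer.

Gear k returns to start when N is a multiple of T_k.
All gears at start simultaneously when N is a common multiple of [16, 19]; the smallest such N is lcm(16, 19).
Start: lcm = T0 = 16
Fold in T1=19: gcd(16, 19) = 1; lcm(16, 19) = 16 * 19 / 1 = 304 / 1 = 304
Full cycle length = 304

Answer: 304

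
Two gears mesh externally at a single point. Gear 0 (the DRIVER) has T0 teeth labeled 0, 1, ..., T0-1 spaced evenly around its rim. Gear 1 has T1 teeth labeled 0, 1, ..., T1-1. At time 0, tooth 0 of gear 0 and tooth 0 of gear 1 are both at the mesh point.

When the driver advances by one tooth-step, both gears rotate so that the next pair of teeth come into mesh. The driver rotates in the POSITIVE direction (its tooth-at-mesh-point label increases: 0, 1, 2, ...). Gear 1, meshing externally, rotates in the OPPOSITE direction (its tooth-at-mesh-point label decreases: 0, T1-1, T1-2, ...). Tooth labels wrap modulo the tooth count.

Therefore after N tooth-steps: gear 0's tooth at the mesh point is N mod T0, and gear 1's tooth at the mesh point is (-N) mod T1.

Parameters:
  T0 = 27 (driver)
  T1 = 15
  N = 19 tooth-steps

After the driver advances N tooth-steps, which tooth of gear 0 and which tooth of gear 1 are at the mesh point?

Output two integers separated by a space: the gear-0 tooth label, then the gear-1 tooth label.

Answer: 19 11

Derivation:
Gear 0 (driver, T0=27): tooth at mesh = N mod T0
  19 = 0 * 27 + 19, so 19 mod 27 = 19
  gear 0 tooth = 19
Gear 1 (driven, T1=15): tooth at mesh = (-N) mod T1
  19 = 1 * 15 + 4, so 19 mod 15 = 4
  (-19) mod 15 = (-4) mod 15 = 15 - 4 = 11
Mesh after 19 steps: gear-0 tooth 19 meets gear-1 tooth 11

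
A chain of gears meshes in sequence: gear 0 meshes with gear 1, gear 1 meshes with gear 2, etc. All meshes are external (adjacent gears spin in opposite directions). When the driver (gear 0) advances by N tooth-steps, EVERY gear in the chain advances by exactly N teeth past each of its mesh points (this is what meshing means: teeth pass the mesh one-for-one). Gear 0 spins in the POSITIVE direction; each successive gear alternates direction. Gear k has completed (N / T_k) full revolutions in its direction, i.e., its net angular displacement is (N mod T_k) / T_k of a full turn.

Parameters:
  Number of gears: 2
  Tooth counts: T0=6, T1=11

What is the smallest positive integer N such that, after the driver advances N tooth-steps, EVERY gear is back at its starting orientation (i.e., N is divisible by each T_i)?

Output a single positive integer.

Gear k returns to start when N is a multiple of T_k.
All gears at start simultaneously when N is a common multiple of [6, 11]; the smallest such N is lcm(6, 11).
Start: lcm = T0 = 6
Fold in T1=11: gcd(6, 11) = 1; lcm(6, 11) = 6 * 11 / 1 = 66 / 1 = 66
Full cycle length = 66

Answer: 66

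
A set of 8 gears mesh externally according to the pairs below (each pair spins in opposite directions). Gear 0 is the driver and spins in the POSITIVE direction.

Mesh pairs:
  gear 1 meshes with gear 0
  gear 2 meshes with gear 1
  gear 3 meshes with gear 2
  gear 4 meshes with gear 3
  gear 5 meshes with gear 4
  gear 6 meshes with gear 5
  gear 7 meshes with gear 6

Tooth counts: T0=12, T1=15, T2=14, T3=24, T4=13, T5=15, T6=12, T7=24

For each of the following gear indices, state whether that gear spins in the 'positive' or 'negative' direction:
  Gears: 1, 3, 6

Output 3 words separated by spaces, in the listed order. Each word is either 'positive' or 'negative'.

Answer: negative negative positive

Derivation:
Gear 0 (driver): positive (depth 0)
  gear 1: meshes with gear 0 -> depth 1 -> negative (opposite of gear 0)
  gear 2: meshes with gear 1 -> depth 2 -> positive (opposite of gear 1)
  gear 3: meshes with gear 2 -> depth 3 -> negative (opposite of gear 2)
  gear 4: meshes with gear 3 -> depth 4 -> positive (opposite of gear 3)
  gear 5: meshes with gear 4 -> depth 5 -> negative (opposite of gear 4)
  gear 6: meshes with gear 5 -> depth 6 -> positive (opposite of gear 5)
  gear 7: meshes with gear 6 -> depth 7 -> negative (opposite of gear 6)
Queried indices 1, 3, 6 -> negative, negative, positive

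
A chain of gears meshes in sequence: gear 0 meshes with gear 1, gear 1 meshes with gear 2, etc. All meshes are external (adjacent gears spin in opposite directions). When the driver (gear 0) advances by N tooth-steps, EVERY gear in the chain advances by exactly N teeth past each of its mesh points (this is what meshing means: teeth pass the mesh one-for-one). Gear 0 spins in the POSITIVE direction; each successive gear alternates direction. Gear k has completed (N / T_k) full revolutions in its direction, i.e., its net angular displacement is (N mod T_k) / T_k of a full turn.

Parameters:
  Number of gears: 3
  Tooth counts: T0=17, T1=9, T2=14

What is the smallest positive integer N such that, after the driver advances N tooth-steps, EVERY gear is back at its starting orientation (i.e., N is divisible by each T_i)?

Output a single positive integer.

Gear k returns to start when N is a multiple of T_k.
All gears at start simultaneously when N is a common multiple of [17, 9, 14]; the smallest such N is lcm(17, 9, 14).
Start: lcm = T0 = 17
Fold in T1=9: gcd(17, 9) = 1; lcm(17, 9) = 17 * 9 / 1 = 153 / 1 = 153
Fold in T2=14: gcd(153, 14) = 1; lcm(153, 14) = 153 * 14 / 1 = 2142 / 1 = 2142
Full cycle length = 2142

Answer: 2142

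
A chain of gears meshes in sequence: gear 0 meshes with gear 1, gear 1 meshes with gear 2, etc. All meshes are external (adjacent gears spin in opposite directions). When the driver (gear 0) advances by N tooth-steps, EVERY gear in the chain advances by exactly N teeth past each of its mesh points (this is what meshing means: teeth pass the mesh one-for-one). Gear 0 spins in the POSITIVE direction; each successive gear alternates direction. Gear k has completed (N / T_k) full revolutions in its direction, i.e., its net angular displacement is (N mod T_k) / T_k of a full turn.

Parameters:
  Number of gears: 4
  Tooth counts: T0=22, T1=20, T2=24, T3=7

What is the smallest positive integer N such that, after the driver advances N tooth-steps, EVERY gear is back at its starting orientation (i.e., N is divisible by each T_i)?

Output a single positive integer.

Gear k returns to start when N is a multiple of T_k.
All gears at start simultaneously when N is a common multiple of [22, 20, 24, 7]; the smallest such N is lcm(22, 20, 24, 7).
Start: lcm = T0 = 22
Fold in T1=20: gcd(22, 20) = 2; lcm(22, 20) = 22 * 20 / 2 = 440 / 2 = 220
Fold in T2=24: gcd(220, 24) = 4; lcm(220, 24) = 220 * 24 / 4 = 5280 / 4 = 1320
Fold in T3=7: gcd(1320, 7) = 1; lcm(1320, 7) = 1320 * 7 / 1 = 9240 / 1 = 9240
Full cycle length = 9240

Answer: 9240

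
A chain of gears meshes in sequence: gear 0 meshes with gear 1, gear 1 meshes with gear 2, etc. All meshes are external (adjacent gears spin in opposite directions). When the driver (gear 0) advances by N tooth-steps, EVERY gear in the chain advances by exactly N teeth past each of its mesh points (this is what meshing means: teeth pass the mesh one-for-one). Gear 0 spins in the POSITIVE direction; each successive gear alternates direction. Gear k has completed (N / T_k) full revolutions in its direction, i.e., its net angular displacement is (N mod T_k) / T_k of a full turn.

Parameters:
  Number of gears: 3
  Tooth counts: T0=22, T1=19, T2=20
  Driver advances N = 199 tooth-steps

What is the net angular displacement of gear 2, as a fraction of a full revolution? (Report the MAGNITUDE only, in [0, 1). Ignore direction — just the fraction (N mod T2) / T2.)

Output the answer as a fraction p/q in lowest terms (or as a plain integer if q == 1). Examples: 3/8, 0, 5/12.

Chain of 3 gears, tooth counts: [22, 19, 20]
  gear 0: T0=22, direction=positive, advance = 199 mod 22 = 1 teeth = 1/22 turn
  gear 1: T1=19, direction=negative, advance = 199 mod 19 = 9 teeth = 9/19 turn
  gear 2: T2=20, direction=positive, advance = 199 mod 20 = 19 teeth = 19/20 turn
Gear 2: 199 mod 20 = 19
Fraction = 19 / 20 = 19/20 (gcd(19,20)=1) = 19/20

Answer: 19/20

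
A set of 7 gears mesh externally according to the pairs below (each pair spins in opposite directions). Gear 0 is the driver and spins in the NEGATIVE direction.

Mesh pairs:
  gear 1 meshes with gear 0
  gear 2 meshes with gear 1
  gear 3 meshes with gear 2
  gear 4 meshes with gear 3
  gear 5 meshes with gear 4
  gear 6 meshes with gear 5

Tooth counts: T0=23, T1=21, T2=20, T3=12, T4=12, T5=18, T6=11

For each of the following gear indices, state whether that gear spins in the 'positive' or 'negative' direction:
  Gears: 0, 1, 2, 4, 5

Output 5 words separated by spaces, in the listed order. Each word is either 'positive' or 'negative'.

Answer: negative positive negative negative positive

Derivation:
Gear 0 (driver): negative (depth 0)
  gear 1: meshes with gear 0 -> depth 1 -> positive (opposite of gear 0)
  gear 2: meshes with gear 1 -> depth 2 -> negative (opposite of gear 1)
  gear 3: meshes with gear 2 -> depth 3 -> positive (opposite of gear 2)
  gear 4: meshes with gear 3 -> depth 4 -> negative (opposite of gear 3)
  gear 5: meshes with gear 4 -> depth 5 -> positive (opposite of gear 4)
  gear 6: meshes with gear 5 -> depth 6 -> negative (opposite of gear 5)
Queried indices 0, 1, 2, 4, 5 -> negative, positive, negative, negative, positive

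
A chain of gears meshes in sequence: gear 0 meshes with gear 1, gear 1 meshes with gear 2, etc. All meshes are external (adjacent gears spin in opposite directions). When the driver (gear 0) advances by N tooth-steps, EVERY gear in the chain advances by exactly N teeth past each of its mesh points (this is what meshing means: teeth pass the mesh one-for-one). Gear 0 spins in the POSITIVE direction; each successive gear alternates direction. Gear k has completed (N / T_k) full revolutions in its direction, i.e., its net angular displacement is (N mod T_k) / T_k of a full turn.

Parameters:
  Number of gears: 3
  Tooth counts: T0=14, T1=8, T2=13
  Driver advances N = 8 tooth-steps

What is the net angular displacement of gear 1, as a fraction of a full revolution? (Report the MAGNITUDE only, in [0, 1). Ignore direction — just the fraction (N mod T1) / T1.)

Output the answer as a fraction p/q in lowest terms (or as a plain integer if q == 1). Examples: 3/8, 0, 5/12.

Chain of 3 gears, tooth counts: [14, 8, 13]
  gear 0: T0=14, direction=positive, advance = 8 mod 14 = 8 teeth = 8/14 turn
  gear 1: T1=8, direction=negative, advance = 8 mod 8 = 0 teeth = 0/8 turn
  gear 2: T2=13, direction=positive, advance = 8 mod 13 = 8 teeth = 8/13 turn
Gear 1: 8 mod 8 = 0
Fraction = 0 / 8 = 0/1 (gcd(0,8)=8) = 0

Answer: 0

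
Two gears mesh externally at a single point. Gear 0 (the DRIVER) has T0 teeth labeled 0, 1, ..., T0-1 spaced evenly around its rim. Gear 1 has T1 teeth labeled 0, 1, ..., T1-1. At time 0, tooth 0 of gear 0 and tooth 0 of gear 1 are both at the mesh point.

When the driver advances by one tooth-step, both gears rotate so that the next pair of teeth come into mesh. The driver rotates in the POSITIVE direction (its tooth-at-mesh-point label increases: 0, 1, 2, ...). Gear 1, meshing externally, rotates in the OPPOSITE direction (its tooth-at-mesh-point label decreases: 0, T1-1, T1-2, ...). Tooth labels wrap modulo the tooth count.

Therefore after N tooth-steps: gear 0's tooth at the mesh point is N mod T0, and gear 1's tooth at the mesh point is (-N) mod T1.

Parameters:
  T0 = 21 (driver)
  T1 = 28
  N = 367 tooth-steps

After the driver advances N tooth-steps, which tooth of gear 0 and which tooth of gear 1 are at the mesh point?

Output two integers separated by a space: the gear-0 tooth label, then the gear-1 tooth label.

Answer: 10 25

Derivation:
Gear 0 (driver, T0=21): tooth at mesh = N mod T0
  367 = 17 * 21 + 10, so 367 mod 21 = 10
  gear 0 tooth = 10
Gear 1 (driven, T1=28): tooth at mesh = (-N) mod T1
  367 = 13 * 28 + 3, so 367 mod 28 = 3
  (-367) mod 28 = (-3) mod 28 = 28 - 3 = 25
Mesh after 367 steps: gear-0 tooth 10 meets gear-1 tooth 25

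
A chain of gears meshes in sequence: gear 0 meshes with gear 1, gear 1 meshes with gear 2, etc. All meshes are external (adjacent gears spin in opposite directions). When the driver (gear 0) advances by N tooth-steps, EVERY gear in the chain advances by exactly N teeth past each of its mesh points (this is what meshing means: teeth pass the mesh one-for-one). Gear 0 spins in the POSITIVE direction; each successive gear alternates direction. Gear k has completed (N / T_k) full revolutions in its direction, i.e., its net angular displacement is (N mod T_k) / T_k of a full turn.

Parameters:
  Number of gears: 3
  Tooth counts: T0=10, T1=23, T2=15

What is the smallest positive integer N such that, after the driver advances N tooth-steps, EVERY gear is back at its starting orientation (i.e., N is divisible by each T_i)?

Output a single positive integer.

Gear k returns to start when N is a multiple of T_k.
All gears at start simultaneously when N is a common multiple of [10, 23, 15]; the smallest such N is lcm(10, 23, 15).
Start: lcm = T0 = 10
Fold in T1=23: gcd(10, 23) = 1; lcm(10, 23) = 10 * 23 / 1 = 230 / 1 = 230
Fold in T2=15: gcd(230, 15) = 5; lcm(230, 15) = 230 * 15 / 5 = 3450 / 5 = 690
Full cycle length = 690

Answer: 690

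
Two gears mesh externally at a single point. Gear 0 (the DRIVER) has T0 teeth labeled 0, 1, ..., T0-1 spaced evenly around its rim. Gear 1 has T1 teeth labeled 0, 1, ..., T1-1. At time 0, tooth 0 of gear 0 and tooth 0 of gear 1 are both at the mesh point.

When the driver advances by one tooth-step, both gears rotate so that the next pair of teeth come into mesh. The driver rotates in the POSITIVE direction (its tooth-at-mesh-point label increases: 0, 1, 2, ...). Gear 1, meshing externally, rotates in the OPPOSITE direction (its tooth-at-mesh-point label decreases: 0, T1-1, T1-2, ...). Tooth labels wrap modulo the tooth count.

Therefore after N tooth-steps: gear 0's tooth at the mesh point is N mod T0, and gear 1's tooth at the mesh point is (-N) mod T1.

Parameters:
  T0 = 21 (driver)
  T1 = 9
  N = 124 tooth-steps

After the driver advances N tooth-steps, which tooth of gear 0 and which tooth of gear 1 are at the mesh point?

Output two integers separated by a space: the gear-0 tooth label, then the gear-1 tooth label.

Answer: 19 2

Derivation:
Gear 0 (driver, T0=21): tooth at mesh = N mod T0
  124 = 5 * 21 + 19, so 124 mod 21 = 19
  gear 0 tooth = 19
Gear 1 (driven, T1=9): tooth at mesh = (-N) mod T1
  124 = 13 * 9 + 7, so 124 mod 9 = 7
  (-124) mod 9 = (-7) mod 9 = 9 - 7 = 2
Mesh after 124 steps: gear-0 tooth 19 meets gear-1 tooth 2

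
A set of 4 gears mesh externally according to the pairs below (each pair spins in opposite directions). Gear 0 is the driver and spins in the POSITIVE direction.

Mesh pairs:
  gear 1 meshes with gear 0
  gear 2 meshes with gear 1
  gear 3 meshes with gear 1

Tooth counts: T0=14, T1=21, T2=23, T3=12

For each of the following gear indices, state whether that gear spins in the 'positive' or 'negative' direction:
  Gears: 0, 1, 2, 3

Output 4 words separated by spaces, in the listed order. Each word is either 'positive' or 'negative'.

Gear 0 (driver): positive (depth 0)
  gear 1: meshes with gear 0 -> depth 1 -> negative (opposite of gear 0)
  gear 2: meshes with gear 1 -> depth 2 -> positive (opposite of gear 1)
  gear 3: meshes with gear 1 -> depth 2 -> positive (opposite of gear 1)
Queried indices 0, 1, 2, 3 -> positive, negative, positive, positive

Answer: positive negative positive positive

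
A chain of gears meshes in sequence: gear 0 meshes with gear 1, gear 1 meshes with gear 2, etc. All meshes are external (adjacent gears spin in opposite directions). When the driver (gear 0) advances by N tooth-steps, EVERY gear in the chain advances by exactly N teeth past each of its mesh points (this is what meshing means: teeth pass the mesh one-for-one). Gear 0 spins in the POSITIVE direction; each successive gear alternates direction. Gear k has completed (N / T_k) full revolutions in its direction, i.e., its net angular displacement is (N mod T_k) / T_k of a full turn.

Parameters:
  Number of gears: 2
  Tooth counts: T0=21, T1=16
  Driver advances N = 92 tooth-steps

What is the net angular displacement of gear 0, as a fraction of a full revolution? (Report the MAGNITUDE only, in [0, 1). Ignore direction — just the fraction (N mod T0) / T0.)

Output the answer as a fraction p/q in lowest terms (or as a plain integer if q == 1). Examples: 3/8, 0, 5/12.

Answer: 8/21

Derivation:
Chain of 2 gears, tooth counts: [21, 16]
  gear 0: T0=21, direction=positive, advance = 92 mod 21 = 8 teeth = 8/21 turn
  gear 1: T1=16, direction=negative, advance = 92 mod 16 = 12 teeth = 12/16 turn
Gear 0: 92 mod 21 = 8
Fraction = 8 / 21 = 8/21 (gcd(8,21)=1) = 8/21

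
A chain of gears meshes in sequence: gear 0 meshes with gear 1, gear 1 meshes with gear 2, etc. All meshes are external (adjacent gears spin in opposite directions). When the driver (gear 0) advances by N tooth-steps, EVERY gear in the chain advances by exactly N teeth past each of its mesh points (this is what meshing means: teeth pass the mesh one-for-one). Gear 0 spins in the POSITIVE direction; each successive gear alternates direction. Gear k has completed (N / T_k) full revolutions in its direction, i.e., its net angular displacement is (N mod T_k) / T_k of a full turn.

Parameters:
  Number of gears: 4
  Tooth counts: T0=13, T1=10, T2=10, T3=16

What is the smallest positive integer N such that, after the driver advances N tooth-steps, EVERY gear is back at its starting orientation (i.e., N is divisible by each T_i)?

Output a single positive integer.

Gear k returns to start when N is a multiple of T_k.
All gears at start simultaneously when N is a common multiple of [13, 10, 10, 16]; the smallest such N is lcm(13, 10, 10, 16).
Start: lcm = T0 = 13
Fold in T1=10: gcd(13, 10) = 1; lcm(13, 10) = 13 * 10 / 1 = 130 / 1 = 130
Fold in T2=10: gcd(130, 10) = 10; lcm(130, 10) = 130 * 10 / 10 = 1300 / 10 = 130
Fold in T3=16: gcd(130, 16) = 2; lcm(130, 16) = 130 * 16 / 2 = 2080 / 2 = 1040
Full cycle length = 1040

Answer: 1040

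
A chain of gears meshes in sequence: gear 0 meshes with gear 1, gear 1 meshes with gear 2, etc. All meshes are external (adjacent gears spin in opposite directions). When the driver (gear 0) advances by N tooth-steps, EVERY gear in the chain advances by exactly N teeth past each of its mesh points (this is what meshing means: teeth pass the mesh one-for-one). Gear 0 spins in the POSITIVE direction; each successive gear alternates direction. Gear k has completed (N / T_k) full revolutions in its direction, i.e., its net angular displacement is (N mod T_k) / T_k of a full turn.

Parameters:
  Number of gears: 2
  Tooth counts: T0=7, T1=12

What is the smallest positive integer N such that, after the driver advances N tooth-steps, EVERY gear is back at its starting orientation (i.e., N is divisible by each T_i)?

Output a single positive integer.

Gear k returns to start when N is a multiple of T_k.
All gears at start simultaneously when N is a common multiple of [7, 12]; the smallest such N is lcm(7, 12).
Start: lcm = T0 = 7
Fold in T1=12: gcd(7, 12) = 1; lcm(7, 12) = 7 * 12 / 1 = 84 / 1 = 84
Full cycle length = 84

Answer: 84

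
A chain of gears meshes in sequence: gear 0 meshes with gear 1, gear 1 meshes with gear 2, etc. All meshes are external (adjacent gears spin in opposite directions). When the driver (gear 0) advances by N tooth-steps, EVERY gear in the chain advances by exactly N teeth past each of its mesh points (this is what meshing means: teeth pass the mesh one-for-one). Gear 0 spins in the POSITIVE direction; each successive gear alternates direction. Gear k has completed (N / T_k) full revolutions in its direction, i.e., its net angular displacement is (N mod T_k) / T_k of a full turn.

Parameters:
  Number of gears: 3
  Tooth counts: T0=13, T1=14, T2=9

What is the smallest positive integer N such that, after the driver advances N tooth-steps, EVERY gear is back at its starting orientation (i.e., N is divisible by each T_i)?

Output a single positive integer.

Answer: 1638

Derivation:
Gear k returns to start when N is a multiple of T_k.
All gears at start simultaneously when N is a common multiple of [13, 14, 9]; the smallest such N is lcm(13, 14, 9).
Start: lcm = T0 = 13
Fold in T1=14: gcd(13, 14) = 1; lcm(13, 14) = 13 * 14 / 1 = 182 / 1 = 182
Fold in T2=9: gcd(182, 9) = 1; lcm(182, 9) = 182 * 9 / 1 = 1638 / 1 = 1638
Full cycle length = 1638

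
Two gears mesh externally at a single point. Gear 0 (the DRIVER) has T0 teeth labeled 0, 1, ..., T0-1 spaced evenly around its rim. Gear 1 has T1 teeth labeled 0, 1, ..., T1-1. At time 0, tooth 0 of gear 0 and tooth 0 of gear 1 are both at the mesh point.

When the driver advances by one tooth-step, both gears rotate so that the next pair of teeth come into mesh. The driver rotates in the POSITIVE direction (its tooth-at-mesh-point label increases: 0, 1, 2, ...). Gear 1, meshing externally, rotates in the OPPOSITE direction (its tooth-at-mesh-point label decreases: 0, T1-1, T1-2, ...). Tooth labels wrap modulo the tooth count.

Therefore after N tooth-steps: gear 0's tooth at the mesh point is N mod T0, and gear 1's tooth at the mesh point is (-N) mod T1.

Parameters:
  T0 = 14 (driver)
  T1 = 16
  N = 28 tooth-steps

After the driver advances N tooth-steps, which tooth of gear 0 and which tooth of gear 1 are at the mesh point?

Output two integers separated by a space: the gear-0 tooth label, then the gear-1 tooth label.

Gear 0 (driver, T0=14): tooth at mesh = N mod T0
  28 = 2 * 14 + 0, so 28 mod 14 = 0
  gear 0 tooth = 0
Gear 1 (driven, T1=16): tooth at mesh = (-N) mod T1
  28 = 1 * 16 + 12, so 28 mod 16 = 12
  (-28) mod 16 = (-12) mod 16 = 16 - 12 = 4
Mesh after 28 steps: gear-0 tooth 0 meets gear-1 tooth 4

Answer: 0 4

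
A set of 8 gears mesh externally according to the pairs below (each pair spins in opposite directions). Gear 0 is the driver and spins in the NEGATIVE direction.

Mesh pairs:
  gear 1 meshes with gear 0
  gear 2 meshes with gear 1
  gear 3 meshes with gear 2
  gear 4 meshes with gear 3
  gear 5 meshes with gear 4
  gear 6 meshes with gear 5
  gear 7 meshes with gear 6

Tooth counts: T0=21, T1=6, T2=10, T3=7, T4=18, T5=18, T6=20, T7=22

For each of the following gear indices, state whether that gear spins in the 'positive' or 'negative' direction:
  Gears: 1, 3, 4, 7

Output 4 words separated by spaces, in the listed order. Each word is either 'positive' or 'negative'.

Gear 0 (driver): negative (depth 0)
  gear 1: meshes with gear 0 -> depth 1 -> positive (opposite of gear 0)
  gear 2: meshes with gear 1 -> depth 2 -> negative (opposite of gear 1)
  gear 3: meshes with gear 2 -> depth 3 -> positive (opposite of gear 2)
  gear 4: meshes with gear 3 -> depth 4 -> negative (opposite of gear 3)
  gear 5: meshes with gear 4 -> depth 5 -> positive (opposite of gear 4)
  gear 6: meshes with gear 5 -> depth 6 -> negative (opposite of gear 5)
  gear 7: meshes with gear 6 -> depth 7 -> positive (opposite of gear 6)
Queried indices 1, 3, 4, 7 -> positive, positive, negative, positive

Answer: positive positive negative positive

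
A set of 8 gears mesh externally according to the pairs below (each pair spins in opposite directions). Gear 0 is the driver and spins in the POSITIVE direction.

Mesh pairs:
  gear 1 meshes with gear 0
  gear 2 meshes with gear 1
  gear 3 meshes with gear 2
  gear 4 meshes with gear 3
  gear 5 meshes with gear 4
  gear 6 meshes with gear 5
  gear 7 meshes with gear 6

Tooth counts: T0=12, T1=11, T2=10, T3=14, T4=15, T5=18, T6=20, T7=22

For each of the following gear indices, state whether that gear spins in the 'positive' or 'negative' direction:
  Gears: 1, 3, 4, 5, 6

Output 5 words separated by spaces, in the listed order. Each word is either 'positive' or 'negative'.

Gear 0 (driver): positive (depth 0)
  gear 1: meshes with gear 0 -> depth 1 -> negative (opposite of gear 0)
  gear 2: meshes with gear 1 -> depth 2 -> positive (opposite of gear 1)
  gear 3: meshes with gear 2 -> depth 3 -> negative (opposite of gear 2)
  gear 4: meshes with gear 3 -> depth 4 -> positive (opposite of gear 3)
  gear 5: meshes with gear 4 -> depth 5 -> negative (opposite of gear 4)
  gear 6: meshes with gear 5 -> depth 6 -> positive (opposite of gear 5)
  gear 7: meshes with gear 6 -> depth 7 -> negative (opposite of gear 6)
Queried indices 1, 3, 4, 5, 6 -> negative, negative, positive, negative, positive

Answer: negative negative positive negative positive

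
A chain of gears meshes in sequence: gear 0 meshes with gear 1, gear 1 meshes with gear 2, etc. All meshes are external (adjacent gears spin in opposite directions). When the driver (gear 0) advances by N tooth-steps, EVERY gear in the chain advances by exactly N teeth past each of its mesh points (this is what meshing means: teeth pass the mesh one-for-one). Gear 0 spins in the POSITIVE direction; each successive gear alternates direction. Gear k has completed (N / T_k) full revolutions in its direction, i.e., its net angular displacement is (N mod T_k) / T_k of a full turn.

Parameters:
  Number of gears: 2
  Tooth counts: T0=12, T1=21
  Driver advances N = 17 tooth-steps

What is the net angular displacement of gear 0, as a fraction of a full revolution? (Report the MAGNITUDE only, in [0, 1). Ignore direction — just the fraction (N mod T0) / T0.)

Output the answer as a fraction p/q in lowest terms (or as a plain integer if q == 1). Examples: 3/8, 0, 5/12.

Chain of 2 gears, tooth counts: [12, 21]
  gear 0: T0=12, direction=positive, advance = 17 mod 12 = 5 teeth = 5/12 turn
  gear 1: T1=21, direction=negative, advance = 17 mod 21 = 17 teeth = 17/21 turn
Gear 0: 17 mod 12 = 5
Fraction = 5 / 12 = 5/12 (gcd(5,12)=1) = 5/12

Answer: 5/12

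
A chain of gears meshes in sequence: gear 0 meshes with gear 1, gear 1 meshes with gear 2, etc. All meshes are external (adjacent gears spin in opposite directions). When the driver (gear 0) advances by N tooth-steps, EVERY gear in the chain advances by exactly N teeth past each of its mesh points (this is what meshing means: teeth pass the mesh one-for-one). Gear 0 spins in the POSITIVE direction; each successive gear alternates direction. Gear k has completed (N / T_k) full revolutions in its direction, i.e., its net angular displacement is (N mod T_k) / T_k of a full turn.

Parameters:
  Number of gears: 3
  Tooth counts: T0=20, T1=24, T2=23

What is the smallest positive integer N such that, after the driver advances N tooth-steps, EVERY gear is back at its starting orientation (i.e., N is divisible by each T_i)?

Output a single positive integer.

Gear k returns to start when N is a multiple of T_k.
All gears at start simultaneously when N is a common multiple of [20, 24, 23]; the smallest such N is lcm(20, 24, 23).
Start: lcm = T0 = 20
Fold in T1=24: gcd(20, 24) = 4; lcm(20, 24) = 20 * 24 / 4 = 480 / 4 = 120
Fold in T2=23: gcd(120, 23) = 1; lcm(120, 23) = 120 * 23 / 1 = 2760 / 1 = 2760
Full cycle length = 2760

Answer: 2760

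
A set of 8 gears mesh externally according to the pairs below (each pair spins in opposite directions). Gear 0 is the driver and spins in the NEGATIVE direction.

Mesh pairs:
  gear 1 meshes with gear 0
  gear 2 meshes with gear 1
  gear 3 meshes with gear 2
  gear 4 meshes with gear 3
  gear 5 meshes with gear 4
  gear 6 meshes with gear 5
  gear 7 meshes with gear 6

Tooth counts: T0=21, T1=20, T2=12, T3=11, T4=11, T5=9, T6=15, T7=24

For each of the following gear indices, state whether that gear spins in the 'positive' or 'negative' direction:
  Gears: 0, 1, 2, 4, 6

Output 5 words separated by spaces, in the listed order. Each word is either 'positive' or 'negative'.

Gear 0 (driver): negative (depth 0)
  gear 1: meshes with gear 0 -> depth 1 -> positive (opposite of gear 0)
  gear 2: meshes with gear 1 -> depth 2 -> negative (opposite of gear 1)
  gear 3: meshes with gear 2 -> depth 3 -> positive (opposite of gear 2)
  gear 4: meshes with gear 3 -> depth 4 -> negative (opposite of gear 3)
  gear 5: meshes with gear 4 -> depth 5 -> positive (opposite of gear 4)
  gear 6: meshes with gear 5 -> depth 6 -> negative (opposite of gear 5)
  gear 7: meshes with gear 6 -> depth 7 -> positive (opposite of gear 6)
Queried indices 0, 1, 2, 4, 6 -> negative, positive, negative, negative, negative

Answer: negative positive negative negative negative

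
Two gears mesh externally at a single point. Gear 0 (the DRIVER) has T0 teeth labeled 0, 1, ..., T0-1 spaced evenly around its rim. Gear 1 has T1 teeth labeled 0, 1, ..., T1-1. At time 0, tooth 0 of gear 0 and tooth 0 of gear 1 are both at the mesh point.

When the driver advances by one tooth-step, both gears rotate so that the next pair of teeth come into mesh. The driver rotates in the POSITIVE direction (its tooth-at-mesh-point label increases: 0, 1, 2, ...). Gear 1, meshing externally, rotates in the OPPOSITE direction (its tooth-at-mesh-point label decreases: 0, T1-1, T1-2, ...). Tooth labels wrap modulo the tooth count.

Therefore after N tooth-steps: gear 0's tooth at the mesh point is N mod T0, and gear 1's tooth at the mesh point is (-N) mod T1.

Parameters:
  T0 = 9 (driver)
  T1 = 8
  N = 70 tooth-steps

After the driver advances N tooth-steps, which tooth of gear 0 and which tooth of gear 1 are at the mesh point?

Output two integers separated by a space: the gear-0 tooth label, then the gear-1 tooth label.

Gear 0 (driver, T0=9): tooth at mesh = N mod T0
  70 = 7 * 9 + 7, so 70 mod 9 = 7
  gear 0 tooth = 7
Gear 1 (driven, T1=8): tooth at mesh = (-N) mod T1
  70 = 8 * 8 + 6, so 70 mod 8 = 6
  (-70) mod 8 = (-6) mod 8 = 8 - 6 = 2
Mesh after 70 steps: gear-0 tooth 7 meets gear-1 tooth 2

Answer: 7 2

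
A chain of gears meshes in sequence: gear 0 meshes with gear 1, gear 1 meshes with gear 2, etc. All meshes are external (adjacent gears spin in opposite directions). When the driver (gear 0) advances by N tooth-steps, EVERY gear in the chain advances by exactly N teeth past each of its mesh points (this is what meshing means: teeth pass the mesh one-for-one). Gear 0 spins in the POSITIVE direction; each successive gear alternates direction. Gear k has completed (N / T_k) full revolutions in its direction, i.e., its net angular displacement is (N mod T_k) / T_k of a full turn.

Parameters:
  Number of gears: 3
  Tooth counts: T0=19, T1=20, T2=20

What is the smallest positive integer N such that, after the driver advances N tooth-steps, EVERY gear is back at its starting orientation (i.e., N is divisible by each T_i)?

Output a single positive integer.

Answer: 380

Derivation:
Gear k returns to start when N is a multiple of T_k.
All gears at start simultaneously when N is a common multiple of [19, 20, 20]; the smallest such N is lcm(19, 20, 20).
Start: lcm = T0 = 19
Fold in T1=20: gcd(19, 20) = 1; lcm(19, 20) = 19 * 20 / 1 = 380 / 1 = 380
Fold in T2=20: gcd(380, 20) = 20; lcm(380, 20) = 380 * 20 / 20 = 7600 / 20 = 380
Full cycle length = 380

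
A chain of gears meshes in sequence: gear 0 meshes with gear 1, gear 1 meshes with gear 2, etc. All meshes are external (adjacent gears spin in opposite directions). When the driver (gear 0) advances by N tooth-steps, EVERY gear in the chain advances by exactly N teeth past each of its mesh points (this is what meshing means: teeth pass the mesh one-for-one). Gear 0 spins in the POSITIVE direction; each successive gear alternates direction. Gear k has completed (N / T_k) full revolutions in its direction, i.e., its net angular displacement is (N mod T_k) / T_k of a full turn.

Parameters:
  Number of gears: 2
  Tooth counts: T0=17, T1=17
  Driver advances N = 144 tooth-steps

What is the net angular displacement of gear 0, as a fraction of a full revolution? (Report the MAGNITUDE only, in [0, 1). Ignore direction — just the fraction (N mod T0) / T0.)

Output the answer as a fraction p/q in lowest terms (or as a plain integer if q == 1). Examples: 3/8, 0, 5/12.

Answer: 8/17

Derivation:
Chain of 2 gears, tooth counts: [17, 17]
  gear 0: T0=17, direction=positive, advance = 144 mod 17 = 8 teeth = 8/17 turn
  gear 1: T1=17, direction=negative, advance = 144 mod 17 = 8 teeth = 8/17 turn
Gear 0: 144 mod 17 = 8
Fraction = 8 / 17 = 8/17 (gcd(8,17)=1) = 8/17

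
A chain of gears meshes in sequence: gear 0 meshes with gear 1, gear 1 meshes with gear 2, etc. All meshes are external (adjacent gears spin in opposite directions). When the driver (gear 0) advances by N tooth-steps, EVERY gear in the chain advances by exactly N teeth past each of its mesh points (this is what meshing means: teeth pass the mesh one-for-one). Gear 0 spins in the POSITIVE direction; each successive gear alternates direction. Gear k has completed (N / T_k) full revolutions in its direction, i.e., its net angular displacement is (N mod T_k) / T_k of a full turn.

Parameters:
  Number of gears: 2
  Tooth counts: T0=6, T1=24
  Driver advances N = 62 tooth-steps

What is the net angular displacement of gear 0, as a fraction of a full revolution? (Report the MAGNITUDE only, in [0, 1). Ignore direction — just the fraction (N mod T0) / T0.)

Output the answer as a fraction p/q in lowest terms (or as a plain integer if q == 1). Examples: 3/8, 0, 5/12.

Chain of 2 gears, tooth counts: [6, 24]
  gear 0: T0=6, direction=positive, advance = 62 mod 6 = 2 teeth = 2/6 turn
  gear 1: T1=24, direction=negative, advance = 62 mod 24 = 14 teeth = 14/24 turn
Gear 0: 62 mod 6 = 2
Fraction = 2 / 6 = 1/3 (gcd(2,6)=2) = 1/3

Answer: 1/3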